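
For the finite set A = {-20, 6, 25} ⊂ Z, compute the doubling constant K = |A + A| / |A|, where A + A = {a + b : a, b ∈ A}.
K = |A + A| / |A| = 6/3 = 2

Enumerate A + A = {a + b : a, b ∈ A}. With |A| = 3, there are |A|^2 = 9 ordered sum pairs; collecting distinct values, A + A = {-40, -14, 5, 12, 31, 50}, so |A + A| = 6. Thus K = 6/3 = 2. For comparison, the minimum possible |A + A| over all 3-element sets is 2·3 − 1 = 5 (so min K = 5/3), attained only by arithmetic progressions.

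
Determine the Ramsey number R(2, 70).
R(2, 70) = 70

R(2, k) = k for all k ≥ 2: in a 2-colouring of K_k, either some edge is red (a red K_2) or all edges are blue (a blue K_k). And K_{69} coloured all-blue has no blue K_70, so R(2, 70) > 69. Hence R(2, 70) = 70.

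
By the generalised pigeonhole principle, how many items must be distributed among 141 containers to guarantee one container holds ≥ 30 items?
n = (30 − 1)·141 + 1 = 4090

By the generalised pigeonhole principle, to guarantee some box contains ≥ r objects we need more than (r − 1) · k objects total. Threshold: n = (r − 1) · k + 1. With r = 30 and k = 141: n = 29 · 141 + 1 = 4089 + 1 = 4090. For n = 4089 = 29 · 141, we can put exactly 29 objects in every box, avoiding 30 in any single one — so 4090 is tight.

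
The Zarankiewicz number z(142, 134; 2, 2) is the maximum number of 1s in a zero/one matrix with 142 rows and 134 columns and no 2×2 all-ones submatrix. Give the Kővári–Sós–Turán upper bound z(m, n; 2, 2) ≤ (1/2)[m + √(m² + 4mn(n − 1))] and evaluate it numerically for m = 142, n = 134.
z(142, 134; 2, 2) ≤ (1/2)[142 + √(142² + 4·142·134·133)] = (1/2)[142 + √10143060] = 1663.4086

Kővári–Sós–Turán: let r_1, ..., r_142 be the row sums and z = Σ r_i the total number of 1s. Each pair of columns can share at most one row with both entries 1 (else a 2×2 all-ones block appears), so Σ_i C(r_i, 2) ≤ C(134, 2) = 8911. By convexity Σ_i C(r_i, 2) ≥ 142·C(z/142, 2) = z(z − 142)/(2·142), giving z² − 142z − 142·134·133 ≤ 0 and hence z ≤ (1/2)[142 + √(20164 + 4·2530724)] = (1/2)[142 + √10143060] ≈ (1/2)(142 + 3184.8171) = 1663.4086.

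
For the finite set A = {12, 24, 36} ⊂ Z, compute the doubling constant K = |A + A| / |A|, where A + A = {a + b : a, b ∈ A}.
K = |A + A| / |A| = 5/3

Enumerate A + A = {a + b : a, b ∈ A}. With |A| = 3, there are |A|^2 = 9 ordered sum pairs; collecting distinct values, A + A = {24, 36, 48, 60, 72}, so |A + A| = 5. Thus K = 5/3. Here |A + A| = 2|A| − 1 = 5, the minimum possible — so K = 5/3 is minimal, which holds iff A is an arithmetic progression.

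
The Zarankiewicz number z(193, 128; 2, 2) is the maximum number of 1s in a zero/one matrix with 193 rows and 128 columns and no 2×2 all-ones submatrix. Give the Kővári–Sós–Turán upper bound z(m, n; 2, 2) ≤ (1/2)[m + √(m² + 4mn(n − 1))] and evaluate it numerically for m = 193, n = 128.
z(193, 128; 2, 2) ≤ (1/2)[193 + √(193² + 4·193·128·127)] = (1/2)[193 + √12586881] = 1870.3997

Kővári–Sós–Turán: let r_1, ..., r_193 be the row sums and z = Σ r_i the total number of 1s. Each pair of columns can share at most one row with both entries 1 (else a 2×2 all-ones block appears), so Σ_i C(r_i, 2) ≤ C(128, 2) = 8128. By convexity Σ_i C(r_i, 2) ≥ 193·C(z/193, 2) = z(z − 193)/(2·193), giving z² − 193z − 193·128·127 ≤ 0 and hence z ≤ (1/2)[193 + √(37249 + 4·3137408)] = (1/2)[193 + √12586881] ≈ (1/2)(193 + 3547.7995) = 1870.3997.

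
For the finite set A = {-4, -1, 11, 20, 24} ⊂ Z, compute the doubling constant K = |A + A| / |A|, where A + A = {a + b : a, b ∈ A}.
K = |A + A| / |A| = 15/5 = 3

Enumerate A + A = {a + b : a, b ∈ A}. With |A| = 5, there are |A|^2 = 25 ordered sum pairs; collecting distinct values, A + A = {-8, -5, -2, 7, 10, 16, 19, 20, 22, 23, 31, 35, 40, 44, 48}, so |A + A| = 15. Thus K = 15/5 = 3. For comparison, the minimum possible |A + A| over all 5-element sets is 2·5 − 1 = 9 (so min K = 9/5), attained only by arithmetic progressions.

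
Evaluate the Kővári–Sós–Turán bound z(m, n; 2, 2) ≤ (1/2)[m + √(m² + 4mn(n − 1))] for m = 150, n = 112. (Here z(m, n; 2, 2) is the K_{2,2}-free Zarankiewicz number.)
z(150, 112; 2, 2) ≤ (1/2)[150 + √(150² + 4·150·112·111)] = (1/2)[150 + √7481700] = 1442.6348

Kővári–Sós–Turán: let r_1, ..., r_150 be the row sums and z = Σ r_i the total number of 1s. Each pair of columns can share at most one row with both entries 1 (else a 2×2 all-ones block appears), so Σ_i C(r_i, 2) ≤ C(112, 2) = 6216. By convexity Σ_i C(r_i, 2) ≥ 150·C(z/150, 2) = z(z − 150)/(2·150), giving z² − 150z − 150·112·111 ≤ 0 and hence z ≤ (1/2)[150 + √(22500 + 4·1864800)] = (1/2)[150 + √7481700] ≈ (1/2)(150 + 2735.2696) = 1442.6348.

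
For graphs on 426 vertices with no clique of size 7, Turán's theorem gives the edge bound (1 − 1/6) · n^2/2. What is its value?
Turán density bound = (5/6) · 426^2/2 = 75615

Turán's theorem: ex(n, K_{r+1}) is achieved by the complete r-partite Turán graph T(n, r) with parts as balanced as possible, and is at most (1 − 1/r) · n^2/2. For r = 6, n = 426: the density bound is (5/6) · 181476/2 = 75615. Since 6 ∣ 426, the Turán graph T(426, 6) has parts of equal size 71, and its edge count e(T(426, 6)) = 75615 attains the density bound exactly.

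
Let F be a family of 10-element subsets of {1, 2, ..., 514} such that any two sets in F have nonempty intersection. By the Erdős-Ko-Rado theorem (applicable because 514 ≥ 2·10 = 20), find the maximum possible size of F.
max |F| = C(513, 9) = 6318976181520699840

Erdős-Ko-Rado (1961): when n ≥ 2k, max |F| = C(n−1, k−1). The bound is attained by the star {A : i ∈ A} for any fixed i ∈ [n]. Here C(514−1, 10−1) = C(513, 9) = 6318976181520699840.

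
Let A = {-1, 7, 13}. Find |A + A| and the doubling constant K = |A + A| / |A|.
K = |A + A| / |A| = 6/3 = 2

Enumerate A + A = {a + b : a, b ∈ A}. With |A| = 3, there are |A|^2 = 9 ordered sum pairs; collecting distinct values, A + A = {-2, 6, 12, 14, 20, 26}, so |A + A| = 6. Thus K = 6/3 = 2. For comparison, the minimum possible |A + A| over all 3-element sets is 2·3 − 1 = 5 (so min K = 5/3), attained only by arithmetic progressions.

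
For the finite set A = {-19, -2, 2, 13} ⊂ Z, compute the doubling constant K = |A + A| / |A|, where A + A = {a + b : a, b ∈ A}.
K = |A + A| / |A| = 10/4 = 5/2

Enumerate A + A = {a + b : a, b ∈ A}. With |A| = 4, there are |A|^2 = 16 ordered sum pairs; collecting distinct values, A + A = {-38, -21, -17, -6, -4, 0, 4, 11, 15, 26}, so |A + A| = 10. Thus K = 10/4 = 5/2. For comparison, the minimum possible |A + A| over all 4-element sets is 2·4 − 1 = 7 (so min K = 7/4), attained only by arithmetic progressions.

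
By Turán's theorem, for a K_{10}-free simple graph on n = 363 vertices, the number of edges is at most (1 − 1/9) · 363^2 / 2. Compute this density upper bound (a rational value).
Turán density bound = (8/9) · 363^2/2 = 58564

Turán's theorem: ex(n, K_{r+1}) is achieved by the complete r-partite Turán graph T(n, r) with parts as balanced as possible, and is at most (1 − 1/r) · n^2/2. For r = 9, n = 363: the density bound is (8/9) · 131769/2 = 58564. The integer-valued extremum is e(T(363, 9)) = 58563, which is strictly less than the density bound 58564 since 9 ∤ 363 (the parts of T(363, 9) cannot all be equal).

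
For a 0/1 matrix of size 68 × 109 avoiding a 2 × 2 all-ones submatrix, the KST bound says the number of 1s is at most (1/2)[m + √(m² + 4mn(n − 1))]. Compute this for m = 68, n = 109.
z(68, 109; 2, 2) ≤ (1/2)[68 + √(68² + 4·68·109·108)] = (1/2)[68 + √3206608] = 929.3502

Kővári–Sós–Turán: let r_1, ..., r_68 be the row sums and z = Σ r_i the total number of 1s. Each pair of columns can share at most one row with both entries 1 (else a 2×2 all-ones block appears), so Σ_i C(r_i, 2) ≤ C(109, 2) = 5886. By convexity Σ_i C(r_i, 2) ≥ 68·C(z/68, 2) = z(z − 68)/(2·68), giving z² − 68z − 68·109·108 ≤ 0 and hence z ≤ (1/2)[68 + √(4624 + 4·800496)] = (1/2)[68 + √3206608] ≈ (1/2)(68 + 1790.7004) = 929.3502.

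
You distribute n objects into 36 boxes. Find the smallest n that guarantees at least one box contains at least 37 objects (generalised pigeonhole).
n = (37 − 1)·36 + 1 = 1297

By the generalised pigeonhole principle, to guarantee some box contains ≥ r objects we need more than (r − 1) · k objects total. Threshold: n = (r − 1) · k + 1. With r = 37 and k = 36: n = 36 · 36 + 1 = 1296 + 1 = 1297. For n = 1296 = 36 · 36, we can put exactly 36 objects in every box, avoiding 37 in any single one — so 1297 is tight.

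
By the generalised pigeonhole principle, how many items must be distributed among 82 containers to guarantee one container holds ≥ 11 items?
n = (11 − 1)·82 + 1 = 821

By the generalised pigeonhole principle, to guarantee some box contains ≥ r objects we need more than (r − 1) · k objects total. Threshold: n = (r − 1) · k + 1. With r = 11 and k = 82: n = 10 · 82 + 1 = 820 + 1 = 821. For n = 820 = 10 · 82, we can put exactly 10 objects in every box, avoiding 11 in any single one — so 821 is tight.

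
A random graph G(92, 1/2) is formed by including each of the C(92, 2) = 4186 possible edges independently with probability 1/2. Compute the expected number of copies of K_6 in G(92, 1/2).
E[# K_6] = C(92, 6) · (1/2)^C(6, 2) = 713068356 / 2^15 = 178267089/8192 ≈ 21761.119263

For each 6-subset S of vertices (there are C(92, 6) = 713068356 such S), let X_S = 1 if S induces a K_6 (all C(6, 2) = 15 edges present). Then P(X_S = 1) = (1/2)^15 = 1/32768. By linearity of expectation, E[# K_6] = C(92, 6) · (1/2)^15 = 713068356 / 32768 = 178267089/8192 ≈ 21761.119263.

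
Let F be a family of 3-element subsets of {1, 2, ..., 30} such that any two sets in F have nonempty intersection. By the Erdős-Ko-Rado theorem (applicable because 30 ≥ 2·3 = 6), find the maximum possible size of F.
max |F| = C(29, 2) = 406

Erdős-Ko-Rado (1961): when n ≥ 2k, max |F| = C(n−1, k−1). The bound is attained by the star {A : i ∈ A} for any fixed i ∈ [n]. Here C(30−1, 3−1) = C(29, 2) = 406.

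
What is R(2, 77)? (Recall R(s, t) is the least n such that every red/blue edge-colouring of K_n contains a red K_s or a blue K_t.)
R(2, 77) = 77

R(2, k) = k for all k ≥ 2: in a 2-colouring of K_k, either some edge is red (a red K_2) or all edges are blue (a blue K_k). And K_{76} coloured all-blue has no blue K_77, so R(2, 77) > 76. Hence R(2, 77) = 77.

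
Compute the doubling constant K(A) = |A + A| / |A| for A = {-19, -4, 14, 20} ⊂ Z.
K = |A + A| / |A| = 10/4 = 5/2

Enumerate A + A = {a + b : a, b ∈ A}. With |A| = 4, there are |A|^2 = 16 ordered sum pairs; collecting distinct values, A + A = {-38, -23, -8, -5, 1, 10, 16, 28, 34, 40}, so |A + A| = 10. Thus K = 10/4 = 5/2. For comparison, the minimum possible |A + A| over all 4-element sets is 2·4 − 1 = 7 (so min K = 7/4), attained only by arithmetic progressions.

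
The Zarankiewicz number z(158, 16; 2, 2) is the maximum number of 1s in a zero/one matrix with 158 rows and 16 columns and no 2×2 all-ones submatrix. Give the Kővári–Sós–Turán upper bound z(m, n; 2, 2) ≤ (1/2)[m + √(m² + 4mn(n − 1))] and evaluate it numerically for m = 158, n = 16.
z(158, 16; 2, 2) ≤ (1/2)[158 + √(158² + 4·158·16·15)] = (1/2)[158 + √176644] = 289.1452

Kővári–Sós–Turán: let r_1, ..., r_158 be the row sums and z = Σ r_i the total number of 1s. Each pair of columns can share at most one row with both entries 1 (else a 2×2 all-ones block appears), so Σ_i C(r_i, 2) ≤ C(16, 2) = 120. By convexity Σ_i C(r_i, 2) ≥ 158·C(z/158, 2) = z(z − 158)/(2·158), giving z² − 158z − 158·16·15 ≤ 0 and hence z ≤ (1/2)[158 + √(24964 + 4·37920)] = (1/2)[158 + √176644] ≈ (1/2)(158 + 420.2904) = 289.1452.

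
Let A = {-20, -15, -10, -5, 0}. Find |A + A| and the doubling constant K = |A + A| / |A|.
K = |A + A| / |A| = 9/5

Enumerate A + A = {a + b : a, b ∈ A}. With |A| = 5, there are |A|^2 = 25 ordered sum pairs; collecting distinct values, A + A = {-40, -35, -30, -25, -20, -15, -10, -5, 0}, so |A + A| = 9. Thus K = 9/5. Here |A + A| = 2|A| − 1 = 9, the minimum possible — so K = 9/5 is minimal, which holds iff A is an arithmetic progression.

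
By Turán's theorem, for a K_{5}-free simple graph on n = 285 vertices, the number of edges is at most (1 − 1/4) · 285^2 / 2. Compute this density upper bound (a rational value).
Turán density bound = (3/4) · 285^2/2 = 243675/8 ≈ 30459.375

Turán's theorem: ex(n, K_{r+1}) is achieved by the complete r-partite Turán graph T(n, r) with parts as balanced as possible, and is at most (1 − 1/r) · n^2/2. For r = 4, n = 285: the density bound is (3/4) · 81225/2 = 243675/8 ≈ 30459.375. The integer-valued extremum is e(T(285, 4)) = 30459, which is strictly less than the density bound 243675/8 since 4 ∤ 285 (the parts of T(285, 4) cannot all be equal).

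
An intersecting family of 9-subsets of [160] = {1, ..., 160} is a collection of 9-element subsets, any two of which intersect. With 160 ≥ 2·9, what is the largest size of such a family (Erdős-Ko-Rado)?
max |F| = C(159, 8) = 8471208603429

The Erdős-Ko-Rado theorem states: for n ≥ 2k, an intersecting family of k-subsets of an n-element set has size at most C(n − 1, k − 1), with equality for 'star' families {A ⊆ [n] : |A| = k, i ∈ A} (fix an element i). For n = 160, k = 9: C(159, 8) = 8471208603429.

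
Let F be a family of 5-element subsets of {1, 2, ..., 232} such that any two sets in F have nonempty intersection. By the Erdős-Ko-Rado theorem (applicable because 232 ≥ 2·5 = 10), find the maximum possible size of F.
max |F| = C(231, 4) = 115584315

Erdős-Ko-Rado (1961): when n ≥ 2k, max |F| = C(n−1, k−1). The bound is attained by the star {A : i ∈ A} for any fixed i ∈ [n]. Here C(232−1, 5−1) = C(231, 4) = 115584315.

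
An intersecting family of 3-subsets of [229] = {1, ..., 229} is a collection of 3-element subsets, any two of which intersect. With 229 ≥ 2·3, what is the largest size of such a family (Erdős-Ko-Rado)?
max |F| = C(228, 2) = 25878

The Erdős-Ko-Rado theorem states: for n ≥ 2k, an intersecting family of k-subsets of an n-element set has size at most C(n − 1, k − 1), with equality for 'star' families {A ⊆ [n] : |A| = k, i ∈ A} (fix an element i). For n = 229, k = 3: C(228, 2) = 25878.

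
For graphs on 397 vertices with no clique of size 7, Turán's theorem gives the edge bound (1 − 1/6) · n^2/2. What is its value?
Turán density bound = (5/6) · 397^2/2 = 788045/12 ≈ 65670.4167

Turán's theorem: ex(n, K_{r+1}) is achieved by the complete r-partite Turán graph T(n, r) with parts as balanced as possible, and is at most (1 − 1/r) · n^2/2. For r = 6, n = 397: the density bound is (5/6) · 157609/2 = 788045/12 ≈ 65670.4167. The integer-valued extremum is e(T(397, 6)) = 65670, which is strictly less than the density bound 788045/12 since 6 ∤ 397 (the parts of T(397, 6) cannot all be equal).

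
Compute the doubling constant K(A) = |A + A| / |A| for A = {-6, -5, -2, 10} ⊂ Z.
K = |A + A| / |A| = 10/4 = 5/2

Enumerate A + A = {a + b : a, b ∈ A}. With |A| = 4, there are |A|^2 = 16 ordered sum pairs; collecting distinct values, A + A = {-12, -11, -10, -8, -7, -4, 4, 5, 8, 20}, so |A + A| = 10. Thus K = 10/4 = 5/2. For comparison, the minimum possible |A + A| over all 4-element sets is 2·4 − 1 = 7 (so min K = 7/4), attained only by arithmetic progressions.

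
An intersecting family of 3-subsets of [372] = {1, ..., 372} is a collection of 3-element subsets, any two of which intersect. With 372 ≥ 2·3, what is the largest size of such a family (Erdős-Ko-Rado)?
max |F| = C(371, 2) = 68635

Erdős-Ko-Rado (1961): when n ≥ 2k, max |F| = C(n−1, k−1). The bound is attained by the star {A : i ∈ A} for any fixed i ∈ [n]. Here C(372−1, 3−1) = C(371, 2) = 68635.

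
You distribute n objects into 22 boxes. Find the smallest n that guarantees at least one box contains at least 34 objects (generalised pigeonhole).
n = (34 − 1)·22 + 1 = 727

By the generalised pigeonhole principle, to guarantee some box contains ≥ r objects we need more than (r − 1) · k objects total. Threshold: n = (r − 1) · k + 1. With r = 34 and k = 22: n = 33 · 22 + 1 = 726 + 1 = 727. For n = 726 = 33 · 22, we can put exactly 33 objects in every box, avoiding 34 in any single one — so 727 is tight.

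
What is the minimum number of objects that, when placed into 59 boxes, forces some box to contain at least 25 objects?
n = (25 − 1)·59 + 1 = 1417

By the generalised pigeonhole principle, to guarantee some box contains ≥ r objects we need more than (r − 1) · k objects total. Threshold: n = (r − 1) · k + 1. With r = 25 and k = 59: n = 24 · 59 + 1 = 1416 + 1 = 1417. For n = 1416 = 24 · 59, we can put exactly 24 objects in every box, avoiding 25 in any single one — so 1417 is tight.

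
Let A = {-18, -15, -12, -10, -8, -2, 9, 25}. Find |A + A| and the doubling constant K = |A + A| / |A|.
K = |A + A| / |A| = 32/8 = 4

Enumerate A + A = {a + b : a, b ∈ A}. With |A| = 8, there are |A|^2 = 64 ordered sum pairs; collecting distinct values, A + A = {-36, -33, -30, -28, -27, -26, -25, -24, -23, -22, -20, -18, -17, -16, -14, -12, -10, -9, -6, -4, -3, -1, 1, 7, 10, 13, 15, 17, 18, 23, 34, 50}, so |A + A| = 32. Thus K = 32/8 = 4. For comparison, the minimum possible |A + A| over all 8-element sets is 2·8 − 1 = 15 (so min K = 15/8), attained only by arithmetic progressions.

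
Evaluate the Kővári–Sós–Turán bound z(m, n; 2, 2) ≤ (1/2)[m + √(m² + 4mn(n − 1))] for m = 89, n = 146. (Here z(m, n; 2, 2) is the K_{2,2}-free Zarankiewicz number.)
z(89, 146; 2, 2) ≤ (1/2)[89 + √(89² + 4·89·146·145)] = (1/2)[89 + √7544441] = 1417.8573

Kővári–Sós–Turán: let r_1, ..., r_89 be the row sums and z = Σ r_i the total number of 1s. Each pair of columns can share at most one row with both entries 1 (else a 2×2 all-ones block appears), so Σ_i C(r_i, 2) ≤ C(146, 2) = 10585. By convexity Σ_i C(r_i, 2) ≥ 89·C(z/89, 2) = z(z − 89)/(2·89), giving z² − 89z − 89·146·145 ≤ 0 and hence z ≤ (1/2)[89 + √(7921 + 4·1884130)] = (1/2)[89 + √7544441] ≈ (1/2)(89 + 2746.7146) = 1417.8573.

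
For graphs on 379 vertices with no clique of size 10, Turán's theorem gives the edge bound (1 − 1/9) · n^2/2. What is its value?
Turán density bound = (8/9) · 379^2/2 = 574564/9 ≈ 63840.4444

Turán's theorem: ex(n, K_{r+1}) is achieved by the complete r-partite Turán graph T(n, r) with parts as balanced as possible, and is at most (1 − 1/r) · n^2/2. For r = 9, n = 379: the density bound is (8/9) · 143641/2 = 574564/9 ≈ 63840.4444. The integer-valued extremum is e(T(379, 9)) = 63840, which is strictly less than the density bound 574564/9 since 9 ∤ 379 (the parts of T(379, 9) cannot all be equal).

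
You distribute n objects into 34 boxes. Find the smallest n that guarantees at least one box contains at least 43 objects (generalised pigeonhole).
n = (43 − 1)·34 + 1 = 1429

By the generalised pigeonhole principle, to guarantee some box contains ≥ r objects we need more than (r − 1) · k objects total. Threshold: n = (r − 1) · k + 1. With r = 43 and k = 34: n = 42 · 34 + 1 = 1428 + 1 = 1429. For n = 1428 = 42 · 34, we can put exactly 42 objects in every box, avoiding 43 in any single one — so 1429 is tight.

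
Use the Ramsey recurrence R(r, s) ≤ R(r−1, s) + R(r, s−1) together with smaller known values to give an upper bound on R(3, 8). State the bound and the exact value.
R(3, 8) ≤ R(2, 8) + R(3, 7) = 8 + 23 = 31; exact value R(3, 8) = 28.

The Erdős–Szekeres recurrence R(r, s) ≤ R(r−1, s) + R(r, s−1) applied to (r, s) = (3, 8) gives
  R(3, 8) ≤ R(2, 8) + R(3, 7) = 8 + 23 = 31.
(Recall R(2, k) = k and R is symmetric.) The recurrence is not tight here (it gives 31, but the exact value is R(3, 8) = 28); the tight upper bound requires a sharper argument than the simple recurrence, combined with a lower-bound construction on K_{27}.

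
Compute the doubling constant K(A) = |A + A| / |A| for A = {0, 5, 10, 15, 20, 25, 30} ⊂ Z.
K = |A + A| / |A| = 13/7

Enumerate A + A = {a + b : a, b ∈ A}. With |A| = 7, there are |A|^2 = 49 ordered sum pairs; collecting distinct values, A + A = {0, 5, 10, 15, 20, 25, 30, 35, 40, 45, 50, 55, 60}, so |A + A| = 13. Thus K = 13/7. Here |A + A| = 2|A| − 1 = 13, the minimum possible — so K = 13/7 is minimal, which holds iff A is an arithmetic progression.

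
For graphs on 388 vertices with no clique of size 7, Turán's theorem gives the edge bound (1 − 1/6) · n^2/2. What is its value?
Turán density bound = (5/6) · 388^2/2 = 188180/3 ≈ 62726.6667

Turán's theorem: ex(n, K_{r+1}) is achieved by the complete r-partite Turán graph T(n, r) with parts as balanced as possible, and is at most (1 − 1/r) · n^2/2. For r = 6, n = 388: the density bound is (5/6) · 150544/2 = 188180/3 ≈ 62726.6667. The integer-valued extremum is e(T(388, 6)) = 62726, which is strictly less than the density bound 188180/3 since 6 ∤ 388 (the parts of T(388, 6) cannot all be equal).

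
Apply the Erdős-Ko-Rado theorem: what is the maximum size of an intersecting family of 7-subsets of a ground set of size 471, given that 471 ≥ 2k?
max |F| = C(470, 6) = 14499058677285

The Erdős-Ko-Rado theorem states: for n ≥ 2k, an intersecting family of k-subsets of an n-element set has size at most C(n − 1, k − 1), with equality for 'star' families {A ⊆ [n] : |A| = k, i ∈ A} (fix an element i). For n = 471, k = 7: C(470, 6) = 14499058677285.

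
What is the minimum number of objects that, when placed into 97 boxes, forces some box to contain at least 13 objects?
n = (13 − 1)·97 + 1 = 1165

By the generalised pigeonhole principle, to guarantee some box contains ≥ r objects we need more than (r − 1) · k objects total. Threshold: n = (r − 1) · k + 1. With r = 13 and k = 97: n = 12 · 97 + 1 = 1164 + 1 = 1165. For n = 1164 = 12 · 97, we can put exactly 12 objects in every box, avoiding 13 in any single one — so 1165 is tight.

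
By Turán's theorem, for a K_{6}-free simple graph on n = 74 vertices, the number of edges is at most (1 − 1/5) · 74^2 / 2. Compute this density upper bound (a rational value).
Turán density bound = (4/5) · 74^2/2 = 10952/5 ≈ 2190.4

Turán's theorem: ex(n, K_{r+1}) is achieved by the complete r-partite Turán graph T(n, r) with parts as balanced as possible, and is at most (1 − 1/r) · n^2/2. For r = 5, n = 74: the density bound is (4/5) · 5476/2 = 10952/5 ≈ 2190.4. The integer-valued extremum is e(T(74, 5)) = 2190, which is strictly less than the density bound 10952/5 since 5 ∤ 74 (the parts of T(74, 5) cannot all be equal).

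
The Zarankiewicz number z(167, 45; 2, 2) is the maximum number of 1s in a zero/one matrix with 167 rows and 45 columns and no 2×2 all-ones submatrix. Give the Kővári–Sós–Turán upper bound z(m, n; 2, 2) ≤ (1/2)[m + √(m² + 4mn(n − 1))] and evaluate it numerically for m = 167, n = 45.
z(167, 45; 2, 2) ≤ (1/2)[167 + √(167² + 4·167·45·44)] = (1/2)[167 + √1350529] = 664.5613

Kővári–Sós–Turán: let r_1, ..., r_167 be the row sums and z = Σ r_i the total number of 1s. Each pair of columns can share at most one row with both entries 1 (else a 2×2 all-ones block appears), so Σ_i C(r_i, 2) ≤ C(45, 2) = 990. By convexity Σ_i C(r_i, 2) ≥ 167·C(z/167, 2) = z(z − 167)/(2·167), giving z² − 167z − 167·45·44 ≤ 0 and hence z ≤ (1/2)[167 + √(27889 + 4·330660)] = (1/2)[167 + √1350529] ≈ (1/2)(167 + 1162.1226) = 664.5613.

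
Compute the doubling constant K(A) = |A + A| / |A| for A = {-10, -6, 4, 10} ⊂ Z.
K = |A + A| / |A| = 10/4 = 5/2

Enumerate A + A = {a + b : a, b ∈ A}. With |A| = 4, there are |A|^2 = 16 ordered sum pairs; collecting distinct values, A + A = {-20, -16, -12, -6, -2, 0, 4, 8, 14, 20}, so |A + A| = 10. Thus K = 10/4 = 5/2. For comparison, the minimum possible |A + A| over all 4-element sets is 2·4 − 1 = 7 (so min K = 7/4), attained only by arithmetic progressions.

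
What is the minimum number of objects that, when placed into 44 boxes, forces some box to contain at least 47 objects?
n = (47 − 1)·44 + 1 = 2025

By the generalised pigeonhole principle, to guarantee some box contains ≥ r objects we need more than (r − 1) · k objects total. Threshold: n = (r − 1) · k + 1. With r = 47 and k = 44: n = 46 · 44 + 1 = 2024 + 1 = 2025. For n = 2024 = 46 · 44, we can put exactly 46 objects in every box, avoiding 47 in any single one — so 2025 is tight.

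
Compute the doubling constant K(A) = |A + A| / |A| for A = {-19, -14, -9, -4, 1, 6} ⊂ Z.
K = |A + A| / |A| = 11/6

Enumerate A + A = {a + b : a, b ∈ A}. With |A| = 6, there are |A|^2 = 36 ordered sum pairs; collecting distinct values, A + A = {-38, -33, -28, -23, -18, -13, -8, -3, 2, 7, 12}, so |A + A| = 11. Thus K = 11/6. Here |A + A| = 2|A| − 1 = 11, the minimum possible — so K = 11/6 is minimal, which holds iff A is an arithmetic progression.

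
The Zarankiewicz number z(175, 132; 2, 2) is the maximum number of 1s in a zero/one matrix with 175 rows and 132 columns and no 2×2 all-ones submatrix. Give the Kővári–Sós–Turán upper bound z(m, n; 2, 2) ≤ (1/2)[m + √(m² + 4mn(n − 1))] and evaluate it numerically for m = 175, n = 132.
z(175, 132; 2, 2) ≤ (1/2)[175 + √(175² + 4·175·132·131)] = (1/2)[175 + √12135025] = 1829.2681

Kővári–Sós–Turán: let r_1, ..., r_175 be the row sums and z = Σ r_i the total number of 1s. Each pair of columns can share at most one row with both entries 1 (else a 2×2 all-ones block appears), so Σ_i C(r_i, 2) ≤ C(132, 2) = 8646. By convexity Σ_i C(r_i, 2) ≥ 175·C(z/175, 2) = z(z − 175)/(2·175), giving z² − 175z − 175·132·131 ≤ 0 and hence z ≤ (1/2)[175 + √(30625 + 4·3026100)] = (1/2)[175 + √12135025] ≈ (1/2)(175 + 3483.5363) = 1829.2681.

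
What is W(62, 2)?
W(62, 2) = 62 + 1 = 63

A 2-term AP is any pair of integers, so a monochromatic 2-AP exists iff some colour is used at least twice. With 62 colours, the colouring i ↦ i on {1, ..., 62} uses each colour once, avoiding any monochromatic pair, so W(62, 2) > 62. For {1, ..., 63}, pigeonhole forces two integers of the same colour, which form a monochromatic 2-AP. Hence W(62, 2) = 63.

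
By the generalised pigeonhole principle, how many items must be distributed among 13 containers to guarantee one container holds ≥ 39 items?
n = (39 − 1)·13 + 1 = 495

By the generalised pigeonhole principle, to guarantee some box contains ≥ r objects we need more than (r − 1) · k objects total. Threshold: n = (r − 1) · k + 1. With r = 39 and k = 13: n = 38 · 13 + 1 = 494 + 1 = 495. For n = 494 = 38 · 13, we can put exactly 38 objects in every box, avoiding 39 in any single one — so 495 is tight.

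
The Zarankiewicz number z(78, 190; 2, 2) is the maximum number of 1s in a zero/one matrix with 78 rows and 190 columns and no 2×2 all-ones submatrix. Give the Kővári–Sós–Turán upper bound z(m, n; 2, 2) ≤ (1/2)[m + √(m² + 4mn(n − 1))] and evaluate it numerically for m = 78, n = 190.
z(78, 190; 2, 2) ≤ (1/2)[78 + √(78² + 4·78·190·189)] = (1/2)[78 + √11210004] = 1713.0672

Kővári–Sós–Turán: let r_1, ..., r_78 be the row sums and z = Σ r_i the total number of 1s. Each pair of columns can share at most one row with both entries 1 (else a 2×2 all-ones block appears), so Σ_i C(r_i, 2) ≤ C(190, 2) = 17955. By convexity Σ_i C(r_i, 2) ≥ 78·C(z/78, 2) = z(z − 78)/(2·78), giving z² − 78z − 78·190·189 ≤ 0 and hence z ≤ (1/2)[78 + √(6084 + 4·2800980)] = (1/2)[78 + √11210004] ≈ (1/2)(78 + 3348.1344) = 1713.0672.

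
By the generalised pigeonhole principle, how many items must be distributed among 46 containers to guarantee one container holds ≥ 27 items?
n = (27 − 1)·46 + 1 = 1197

By the generalised pigeonhole principle, to guarantee some box contains ≥ r objects we need more than (r − 1) · k objects total. Threshold: n = (r − 1) · k + 1. With r = 27 and k = 46: n = 26 · 46 + 1 = 1196 + 1 = 1197. For n = 1196 = 26 · 46, we can put exactly 26 objects in every box, avoiding 27 in any single one — so 1197 is tight.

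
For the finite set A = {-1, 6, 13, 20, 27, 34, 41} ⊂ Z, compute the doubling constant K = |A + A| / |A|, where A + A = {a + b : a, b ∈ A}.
K = |A + A| / |A| = 13/7

Enumerate A + A = {a + b : a, b ∈ A}. With |A| = 7, there are |A|^2 = 49 ordered sum pairs; collecting distinct values, A + A = {-2, 5, 12, 19, 26, 33, 40, 47, 54, 61, 68, 75, 82}, so |A + A| = 13. Thus K = 13/7. Here |A + A| = 2|A| − 1 = 13, the minimum possible — so K = 13/7 is minimal, which holds iff A is an arithmetic progression.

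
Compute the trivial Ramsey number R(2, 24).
R(2, 24) = 24

R(2, k) = k for all k ≥ 2: in a 2-colouring of K_k, either some edge is red (a red K_2) or all edges are blue (a blue K_k). And K_{23} coloured all-blue has no blue K_24, so R(2, 24) > 23. Hence R(2, 24) = 24.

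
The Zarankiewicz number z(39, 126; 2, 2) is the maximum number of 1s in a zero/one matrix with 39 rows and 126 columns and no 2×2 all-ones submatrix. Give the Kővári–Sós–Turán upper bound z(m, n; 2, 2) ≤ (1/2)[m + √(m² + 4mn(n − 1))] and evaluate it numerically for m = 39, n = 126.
z(39, 126; 2, 2) ≤ (1/2)[39 + √(39² + 4·39·126·125)] = (1/2)[39 + √2458521] = 803.4836

Kővári–Sós–Turán: let r_1, ..., r_39 be the row sums and z = Σ r_i the total number of 1s. Each pair of columns can share at most one row with both entries 1 (else a 2×2 all-ones block appears), so Σ_i C(r_i, 2) ≤ C(126, 2) = 7875. By convexity Σ_i C(r_i, 2) ≥ 39·C(z/39, 2) = z(z − 39)/(2·39), giving z² − 39z − 39·126·125 ≤ 0 and hence z ≤ (1/2)[39 + √(1521 + 4·614250)] = (1/2)[39 + √2458521] ≈ (1/2)(39 + 1567.9672) = 803.4836.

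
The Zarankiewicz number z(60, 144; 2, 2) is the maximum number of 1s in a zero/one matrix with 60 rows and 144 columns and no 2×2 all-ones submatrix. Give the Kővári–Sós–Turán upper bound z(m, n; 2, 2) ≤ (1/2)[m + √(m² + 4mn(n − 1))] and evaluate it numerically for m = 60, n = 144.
z(60, 144; 2, 2) ≤ (1/2)[60 + √(60² + 4·60·144·143)] = (1/2)[60 + √4945680] = 1141.9442

Kővári–Sós–Turán: let r_1, ..., r_60 be the row sums and z = Σ r_i the total number of 1s. Each pair of columns can share at most one row with both entries 1 (else a 2×2 all-ones block appears), so Σ_i C(r_i, 2) ≤ C(144, 2) = 10296. By convexity Σ_i C(r_i, 2) ≥ 60·C(z/60, 2) = z(z − 60)/(2·60), giving z² − 60z − 60·144·143 ≤ 0 and hence z ≤ (1/2)[60 + √(3600 + 4·1235520)] = (1/2)[60 + √4945680] ≈ (1/2)(60 + 2223.8885) = 1141.9442.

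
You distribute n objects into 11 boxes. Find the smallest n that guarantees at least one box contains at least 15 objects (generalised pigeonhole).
n = (15 − 1)·11 + 1 = 155

By the generalised pigeonhole principle, to guarantee some box contains ≥ r objects we need more than (r − 1) · k objects total. Threshold: n = (r − 1) · k + 1. With r = 15 and k = 11: n = 14 · 11 + 1 = 154 + 1 = 155. For n = 154 = 14 · 11, we can put exactly 14 objects in every box, avoiding 15 in any single one — so 155 is tight.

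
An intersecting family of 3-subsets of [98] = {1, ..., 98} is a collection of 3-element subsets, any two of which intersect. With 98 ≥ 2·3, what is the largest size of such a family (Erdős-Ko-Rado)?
max |F| = C(97, 2) = 4656

Erdős-Ko-Rado (1961): when n ≥ 2k, max |F| = C(n−1, k−1). The bound is attained by the star {A : i ∈ A} for any fixed i ∈ [n]. Here C(98−1, 3−1) = C(97, 2) = 4656.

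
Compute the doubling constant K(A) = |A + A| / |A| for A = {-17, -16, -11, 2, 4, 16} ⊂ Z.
K = |A + A| / |A| = 21/6 = 7/2

Enumerate A + A = {a + b : a, b ∈ A}. With |A| = 6, there are |A|^2 = 36 ordered sum pairs; collecting distinct values, A + A = {-34, -33, -32, -28, -27, -22, -15, -14, -13, -12, -9, -7, -1, 0, 4, 5, 6, 8, 18, 20, 32}, so |A + A| = 21. Thus K = 21/6 = 7/2. For comparison, the minimum possible |A + A| over all 6-element sets is 2·6 − 1 = 11 (so min K = 11/6), attained only by arithmetic progressions.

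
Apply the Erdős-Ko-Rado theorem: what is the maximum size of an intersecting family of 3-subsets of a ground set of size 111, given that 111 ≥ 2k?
max |F| = C(110, 2) = 5995

The Erdős-Ko-Rado theorem states: for n ≥ 2k, an intersecting family of k-subsets of an n-element set has size at most C(n − 1, k − 1), with equality for 'star' families {A ⊆ [n] : |A| = k, i ∈ A} (fix an element i). For n = 111, k = 3: C(110, 2) = 5995.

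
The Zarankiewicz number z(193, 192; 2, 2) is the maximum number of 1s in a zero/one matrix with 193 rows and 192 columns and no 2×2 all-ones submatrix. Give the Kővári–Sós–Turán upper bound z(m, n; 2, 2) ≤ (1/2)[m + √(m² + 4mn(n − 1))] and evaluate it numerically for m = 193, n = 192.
z(193, 192; 2, 2) ≤ (1/2)[193 + √(193² + 4·193·192·191)] = (1/2)[193 + √28348033] = 2758.6435

Kővári–Sós–Turán: let r_1, ..., r_193 be the row sums and z = Σ r_i the total number of 1s. Each pair of columns can share at most one row with both entries 1 (else a 2×2 all-ones block appears), so Σ_i C(r_i, 2) ≤ C(192, 2) = 18336. By convexity Σ_i C(r_i, 2) ≥ 193·C(z/193, 2) = z(z − 193)/(2·193), giving z² − 193z − 193·192·191 ≤ 0 and hence z ≤ (1/2)[193 + √(37249 + 4·7077696)] = (1/2)[193 + √28348033] ≈ (1/2)(193 + 5324.2871) = 2758.6435.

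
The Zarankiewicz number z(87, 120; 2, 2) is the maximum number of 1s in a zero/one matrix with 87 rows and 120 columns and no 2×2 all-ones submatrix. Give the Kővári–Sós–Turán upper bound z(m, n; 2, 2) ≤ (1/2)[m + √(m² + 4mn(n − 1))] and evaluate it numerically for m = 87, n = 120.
z(87, 120; 2, 2) ≤ (1/2)[87 + √(87² + 4·87·120·119)] = (1/2)[87 + √4977009] = 1158.9606

Kővári–Sós–Turán: let r_1, ..., r_87 be the row sums and z = Σ r_i the total number of 1s. Each pair of columns can share at most one row with both entries 1 (else a 2×2 all-ones block appears), so Σ_i C(r_i, 2) ≤ C(120, 2) = 7140. By convexity Σ_i C(r_i, 2) ≥ 87·C(z/87, 2) = z(z − 87)/(2·87), giving z² − 87z − 87·120·119 ≤ 0 and hence z ≤ (1/2)[87 + √(7569 + 4·1242360)] = (1/2)[87 + √4977009] ≈ (1/2)(87 + 2230.9211) = 1158.9606.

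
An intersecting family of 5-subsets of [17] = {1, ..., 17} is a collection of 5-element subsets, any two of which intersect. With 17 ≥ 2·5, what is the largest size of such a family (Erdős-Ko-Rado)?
max |F| = C(16, 4) = 1820

Erdős-Ko-Rado (1961): when n ≥ 2k, max |F| = C(n−1, k−1). The bound is attained by the star {A : i ∈ A} for any fixed i ∈ [n]. Here C(17−1, 5−1) = C(16, 4) = 1820.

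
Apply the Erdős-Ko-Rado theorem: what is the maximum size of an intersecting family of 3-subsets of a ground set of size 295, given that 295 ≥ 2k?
max |F| = C(294, 2) = 43071

The Erdős-Ko-Rado theorem states: for n ≥ 2k, an intersecting family of k-subsets of an n-element set has size at most C(n − 1, k − 1), with equality for 'star' families {A ⊆ [n] : |A| = k, i ∈ A} (fix an element i). For n = 295, k = 3: C(294, 2) = 43071.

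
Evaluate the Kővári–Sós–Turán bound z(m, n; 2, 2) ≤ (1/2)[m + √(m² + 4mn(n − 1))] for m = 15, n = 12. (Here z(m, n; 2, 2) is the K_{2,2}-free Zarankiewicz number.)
z(15, 12; 2, 2) ≤ (1/2)[15 + √(15² + 4·15·12·11)] = (1/2)[15 + √8145] = 52.6248

Kővári–Sós–Turán: let r_1, ..., r_15 be the row sums and z = Σ r_i the total number of 1s. Each pair of columns can share at most one row with both entries 1 (else a 2×2 all-ones block appears), so Σ_i C(r_i, 2) ≤ C(12, 2) = 66. By convexity Σ_i C(r_i, 2) ≥ 15·C(z/15, 2) = z(z − 15)/(2·15), giving z² − 15z − 15·12·11 ≤ 0 and hence z ≤ (1/2)[15 + √(225 + 4·1980)] = (1/2)[15 + √8145] ≈ (1/2)(15 + 90.2497) = 52.6248.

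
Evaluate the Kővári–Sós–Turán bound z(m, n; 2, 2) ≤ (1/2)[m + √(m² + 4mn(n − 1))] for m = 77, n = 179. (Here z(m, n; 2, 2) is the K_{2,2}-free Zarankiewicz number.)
z(77, 179; 2, 2) ≤ (1/2)[77 + √(77² + 4·77·179·178)] = (1/2)[77 + √9819425] = 1605.2981

Kővári–Sós–Turán: let r_1, ..., r_77 be the row sums and z = Σ r_i the total number of 1s. Each pair of columns can share at most one row with both entries 1 (else a 2×2 all-ones block appears), so Σ_i C(r_i, 2) ≤ C(179, 2) = 15931. By convexity Σ_i C(r_i, 2) ≥ 77·C(z/77, 2) = z(z − 77)/(2·77), giving z² − 77z − 77·179·178 ≤ 0 and hence z ≤ (1/2)[77 + √(5929 + 4·2453374)] = (1/2)[77 + √9819425] ≈ (1/2)(77 + 3133.5962) = 1605.2981.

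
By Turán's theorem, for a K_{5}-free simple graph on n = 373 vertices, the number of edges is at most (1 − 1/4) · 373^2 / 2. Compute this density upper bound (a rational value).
Turán density bound = (3/4) · 373^2/2 = 417387/8 ≈ 52173.375

Turán's theorem: ex(n, K_{r+1}) is achieved by the complete r-partite Turán graph T(n, r) with parts as balanced as possible, and is at most (1 − 1/r) · n^2/2. For r = 4, n = 373: the density bound is (3/4) · 139129/2 = 417387/8 ≈ 52173.375. The integer-valued extremum is e(T(373, 4)) = 52173, which is strictly less than the density bound 417387/8 since 4 ∤ 373 (the parts of T(373, 4) cannot all be equal).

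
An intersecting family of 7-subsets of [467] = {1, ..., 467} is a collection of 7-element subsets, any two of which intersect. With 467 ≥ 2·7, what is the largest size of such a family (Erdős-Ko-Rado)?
max |F| = C(466, 6) = 13770453583348

Erdős-Ko-Rado (1961): when n ≥ 2k, max |F| = C(n−1, k−1). The bound is attained by the star {A : i ∈ A} for any fixed i ∈ [n]. Here C(467−1, 7−1) = C(466, 6) = 13770453583348.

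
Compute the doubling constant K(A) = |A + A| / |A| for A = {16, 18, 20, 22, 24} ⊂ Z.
K = |A + A| / |A| = 9/5

Enumerate A + A = {a + b : a, b ∈ A}. With |A| = 5, there are |A|^2 = 25 ordered sum pairs; collecting distinct values, A + A = {32, 34, 36, 38, 40, 42, 44, 46, 48}, so |A + A| = 9. Thus K = 9/5. Here |A + A| = 2|A| − 1 = 9, the minimum possible — so K = 9/5 is minimal, which holds iff A is an arithmetic progression.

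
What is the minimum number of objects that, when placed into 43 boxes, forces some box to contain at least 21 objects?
n = (21 − 1)·43 + 1 = 861

By the generalised pigeonhole principle, to guarantee some box contains ≥ r objects we need more than (r − 1) · k objects total. Threshold: n = (r − 1) · k + 1. With r = 21 and k = 43: n = 20 · 43 + 1 = 860 + 1 = 861. For n = 860 = 20 · 43, we can put exactly 20 objects in every box, avoiding 21 in any single one — so 861 is tight.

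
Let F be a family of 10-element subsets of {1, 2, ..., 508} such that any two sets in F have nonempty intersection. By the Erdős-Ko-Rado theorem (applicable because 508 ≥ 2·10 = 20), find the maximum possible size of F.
max |F| = C(507, 9) = 5679333028629099125

Erdős-Ko-Rado (1961): when n ≥ 2k, max |F| = C(n−1, k−1). The bound is attained by the star {A : i ∈ A} for any fixed i ∈ [n]. Here C(508−1, 10−1) = C(507, 9) = 5679333028629099125.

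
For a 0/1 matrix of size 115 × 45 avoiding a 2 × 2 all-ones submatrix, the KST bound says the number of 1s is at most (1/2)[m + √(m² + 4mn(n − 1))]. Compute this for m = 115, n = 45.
z(115, 45; 2, 2) ≤ (1/2)[115 + √(115² + 4·115·45·44)] = (1/2)[115 + √924025] = 538.1311

Kővári–Sós–Turán: let r_1, ..., r_115 be the row sums and z = Σ r_i the total number of 1s. Each pair of columns can share at most one row with both entries 1 (else a 2×2 all-ones block appears), so Σ_i C(r_i, 2) ≤ C(45, 2) = 990. By convexity Σ_i C(r_i, 2) ≥ 115·C(z/115, 2) = z(z − 115)/(2·115), giving z² − 115z − 115·45·44 ≤ 0 and hence z ≤ (1/2)[115 + √(13225 + 4·227700)] = (1/2)[115 + √924025] ≈ (1/2)(115 + 961.2622) = 538.1311.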